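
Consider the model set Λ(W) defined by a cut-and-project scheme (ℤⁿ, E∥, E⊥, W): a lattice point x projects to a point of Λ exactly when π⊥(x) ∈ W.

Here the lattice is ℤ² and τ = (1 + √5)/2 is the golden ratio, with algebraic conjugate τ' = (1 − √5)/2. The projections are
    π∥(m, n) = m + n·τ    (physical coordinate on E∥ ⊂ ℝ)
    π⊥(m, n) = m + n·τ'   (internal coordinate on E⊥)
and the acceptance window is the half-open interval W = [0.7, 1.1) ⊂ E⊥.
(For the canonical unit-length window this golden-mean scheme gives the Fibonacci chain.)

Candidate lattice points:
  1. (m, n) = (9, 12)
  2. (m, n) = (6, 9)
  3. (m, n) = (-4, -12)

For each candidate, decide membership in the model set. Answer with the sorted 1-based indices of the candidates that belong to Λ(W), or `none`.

τ' = (1−√5)/2 ≈ -0.61803.
candidate 1: (m,n)=(9,12) → π∥ = 9+12·τ ≈ 28.41641, π⊥ = 9+12·τ' ≈ 1.58359 ∉ [0.7, 1.1) ⇒ out
candidate 2: (m,n)=(6,9) → π∥ = 6+9·τ ≈ 20.56231, π⊥ = 6+9·τ' ≈ 0.43769 ∉ [0.7, 1.1) ⇒ out
candidate 3: (m,n)=(-4,-12) → π∥ = -4-12·τ ≈ -23.41641, π⊥ = -4-12·τ' ≈ 3.41641 ∉ [0.7, 1.1) ⇒ out

none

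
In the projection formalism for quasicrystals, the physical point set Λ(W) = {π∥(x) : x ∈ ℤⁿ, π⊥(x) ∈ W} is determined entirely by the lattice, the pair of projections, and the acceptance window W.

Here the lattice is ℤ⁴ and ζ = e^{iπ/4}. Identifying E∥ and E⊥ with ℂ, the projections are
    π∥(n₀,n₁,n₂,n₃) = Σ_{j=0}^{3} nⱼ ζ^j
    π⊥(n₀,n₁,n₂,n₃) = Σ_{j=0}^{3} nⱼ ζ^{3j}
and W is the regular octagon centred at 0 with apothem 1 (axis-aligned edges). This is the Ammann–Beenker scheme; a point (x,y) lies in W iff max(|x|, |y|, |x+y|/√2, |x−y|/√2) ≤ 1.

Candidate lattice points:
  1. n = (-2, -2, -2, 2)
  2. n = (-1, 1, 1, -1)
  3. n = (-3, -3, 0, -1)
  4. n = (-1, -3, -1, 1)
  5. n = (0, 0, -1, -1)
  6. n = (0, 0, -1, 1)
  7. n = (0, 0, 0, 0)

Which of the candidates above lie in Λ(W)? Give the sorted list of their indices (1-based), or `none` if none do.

5, 7

Internal map: ζ^{3j} for j=0..3 gives (1,0), (−√2/2,√2/2), (0,−1), (√2/2,√2/2).
#1 (-2, -2, -2, 2): internal (0.8284, 2.0000); octagon support 2.0000 vs apothem 1 → ∉ W
#2 (-1, 1, 1, -1): internal (-2.4142, -1.0000); octagon support 2.4142 vs apothem 1 → ∉ W
#3 (-3, -3, 0, -1): internal (-1.5858, -2.8284); octagon support 3.1213 vs apothem 1 → ∉ W
#4 (-1, -3, -1, 1): internal (1.8284, -0.4142); octagon support 1.8284 vs apothem 1 → ∉ W
#5 (0, 0, -1, -1): internal (-0.7071, 0.2929); octagon support 0.7071 vs apothem 1 → ∈ W
#6 (0, 0, -1, 1): internal (0.7071, 1.7071); octagon support 1.7071 vs apothem 1 → ∉ W
#7 (0, 0, 0, 0): internal (0.0000, 0.0000); octagon support 0.0000 vs apothem 1 → ∈ W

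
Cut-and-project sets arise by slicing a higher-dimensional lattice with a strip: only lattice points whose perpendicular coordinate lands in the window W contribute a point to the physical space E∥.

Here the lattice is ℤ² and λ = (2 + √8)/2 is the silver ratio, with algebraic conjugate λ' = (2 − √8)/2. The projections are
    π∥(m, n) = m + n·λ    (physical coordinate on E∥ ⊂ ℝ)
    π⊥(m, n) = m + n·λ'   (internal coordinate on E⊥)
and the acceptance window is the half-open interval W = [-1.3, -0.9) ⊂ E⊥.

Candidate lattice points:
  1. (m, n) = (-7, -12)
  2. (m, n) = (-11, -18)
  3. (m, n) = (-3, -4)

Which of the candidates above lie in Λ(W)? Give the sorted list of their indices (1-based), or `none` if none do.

Compute λ' = (2−√8)/2 = -0.414214, so π⊥(m,n) = m -0.414214·n.
[1] lift (-7,-12): star map gives -2.029437; window check -1.3 ≤ -2.029437 < -0.9 is false → out
[2] lift (-11,-18): star map gives -3.544156; window check -1.3 ≤ -3.544156 < -0.9 is false → out
[3] lift (-3,-4): star map gives -1.343146; window check -1.3 ≤ -1.343146 < -0.9 is false → out

none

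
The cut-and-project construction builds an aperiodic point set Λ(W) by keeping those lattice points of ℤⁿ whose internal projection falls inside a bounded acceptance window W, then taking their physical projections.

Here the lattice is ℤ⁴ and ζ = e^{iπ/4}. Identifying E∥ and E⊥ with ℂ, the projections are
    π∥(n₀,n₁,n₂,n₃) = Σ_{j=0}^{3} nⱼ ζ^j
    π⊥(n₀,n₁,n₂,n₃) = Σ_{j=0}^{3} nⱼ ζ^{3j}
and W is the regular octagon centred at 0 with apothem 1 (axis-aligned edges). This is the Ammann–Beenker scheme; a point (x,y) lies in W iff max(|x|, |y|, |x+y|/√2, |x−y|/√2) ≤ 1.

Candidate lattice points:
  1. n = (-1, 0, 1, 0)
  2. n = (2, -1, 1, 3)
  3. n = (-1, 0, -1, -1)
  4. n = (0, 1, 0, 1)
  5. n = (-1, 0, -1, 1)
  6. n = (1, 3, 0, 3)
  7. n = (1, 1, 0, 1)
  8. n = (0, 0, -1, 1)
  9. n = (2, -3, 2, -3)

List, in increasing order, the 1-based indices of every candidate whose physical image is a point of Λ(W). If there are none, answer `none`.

none

With ζ = e^{iπ/4} the internal vectors are ζ^0,ζ^3,ζ^6,ζ^9.
candidate 1: n = (-1, 0, 1, 0) → π⊥ ≈ (-1.0000, -1.0000); max(|x|,|y|,|x±y|/√2) = 1.4142 > 1 ⇒ ∉ W
candidate 2: n = (2, -1, 1, 3) → π⊥ ≈ (+4.8284, +0.4142); max(|x|,|y|,|x±y|/√2) = 4.8284 > 1 ⇒ ∉ W
candidate 3: n = (-1, 0, -1, -1) → π⊥ ≈ (-1.7071, +0.2929); max(|x|,|y|,|x±y|/√2) = 1.7071 > 1 ⇒ ∉ W
candidate 4: n = (0, 1, 0, 1) → π⊥ ≈ (+0.0000, +1.4142); max(|x|,|y|,|x±y|/√2) = 1.4142 > 1 ⇒ ∉ W
candidate 5: n = (-1, 0, -1, 1) → π⊥ ≈ (-0.2929, +1.7071); max(|x|,|y|,|x±y|/√2) = 1.7071 > 1 ⇒ ∉ W
candidate 6: n = (1, 3, 0, 3) → π⊥ ≈ (+1.0000, +4.2426); max(|x|,|y|,|x±y|/√2) = 4.2426 > 1 ⇒ ∉ W
candidate 7: n = (1, 1, 0, 1) → π⊥ ≈ (+1.0000, +1.4142); max(|x|,|y|,|x±y|/√2) = 1.7071 > 1 ⇒ ∉ W
candidate 8: n = (0, 0, -1, 1) → π⊥ ≈ (+0.7071, +1.7071); max(|x|,|y|,|x±y|/√2) = 1.7071 > 1 ⇒ ∉ W
candidate 9: n = (2, -3, 2, -3) → π⊥ ≈ (+2.0000, -6.2426); max(|x|,|y|,|x±y|/√2) = 6.2426 > 1 ⇒ ∉ W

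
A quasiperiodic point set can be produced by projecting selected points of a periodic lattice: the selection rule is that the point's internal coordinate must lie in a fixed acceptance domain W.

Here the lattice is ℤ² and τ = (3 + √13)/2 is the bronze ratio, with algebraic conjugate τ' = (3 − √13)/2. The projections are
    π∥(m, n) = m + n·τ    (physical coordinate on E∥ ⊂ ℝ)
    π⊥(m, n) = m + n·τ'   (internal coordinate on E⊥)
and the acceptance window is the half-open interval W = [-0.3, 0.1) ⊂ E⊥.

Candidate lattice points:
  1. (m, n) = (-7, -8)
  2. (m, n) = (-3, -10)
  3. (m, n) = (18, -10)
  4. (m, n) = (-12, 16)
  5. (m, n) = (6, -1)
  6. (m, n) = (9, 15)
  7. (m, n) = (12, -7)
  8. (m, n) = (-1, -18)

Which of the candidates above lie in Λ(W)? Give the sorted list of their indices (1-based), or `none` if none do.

Compute τ' = (3−√13)/2 = -0.30278, so π⊥(m,n) = m -0.30278·n.
#1 (-7,-8): internal coord -7 + (-8)·τ' = -4.57779; -4.57779 ∉ [-0.3, 0.1) → out
#2 (-3,-10): internal coord -3 + (-10)·τ' = +0.02776; +0.02776 ∈ [-0.3, 0.1) → IN Λ
#3 (18,-10): internal coord 18 + (-10)·τ' = +21.02776; +21.02776 ∉ [-0.3, 0.1) → out
#4 (-12,16): internal coord -12 + (16)·τ' = -16.84441; -16.84441 ∉ [-0.3, 0.1) → out
#5 (6,-1): internal coord 6 + (-1)·τ' = +6.30278; +6.30278 ∉ [-0.3, 0.1) → out
#6 (9,15): internal coord 9 + (15)·τ' = +4.45837; +4.45837 ∉ [-0.3, 0.1) → out
#7 (12,-7): internal coord 12 + (-7)·τ' = +14.11943; +14.11943 ∉ [-0.3, 0.1) → out
#8 (-1,-18): internal coord -1 + (-18)·τ' = +4.44996; +4.44996 ∉ [-0.3, 0.1) → out

2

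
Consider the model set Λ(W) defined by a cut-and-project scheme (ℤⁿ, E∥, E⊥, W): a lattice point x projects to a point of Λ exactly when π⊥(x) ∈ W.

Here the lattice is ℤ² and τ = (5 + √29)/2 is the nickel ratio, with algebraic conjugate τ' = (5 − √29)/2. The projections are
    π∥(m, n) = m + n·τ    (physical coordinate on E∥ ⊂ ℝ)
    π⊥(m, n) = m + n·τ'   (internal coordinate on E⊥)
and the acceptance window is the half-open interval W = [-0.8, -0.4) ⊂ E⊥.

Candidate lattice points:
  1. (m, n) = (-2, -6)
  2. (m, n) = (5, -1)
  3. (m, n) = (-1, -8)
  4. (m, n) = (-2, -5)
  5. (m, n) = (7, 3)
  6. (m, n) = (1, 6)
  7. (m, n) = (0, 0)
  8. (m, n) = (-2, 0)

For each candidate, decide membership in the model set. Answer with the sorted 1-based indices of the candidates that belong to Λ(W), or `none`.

none

τ' = (5−√29)/2 ≈ -0.19258.
[1] lift (-2,-6): star map gives -0.84451; window check -0.8 ≤ -0.84451 < -0.4 is false → out
[2] lift (5,-1): star map gives 5.19258; window check -0.8 ≤ 5.19258 < -0.4 is false → out
[3] lift (-1,-8): star map gives 0.54066; window check -0.8 ≤ 0.54066 < -0.4 is false → out
[4] lift (-2,-5): star map gives -1.03709; window check -0.8 ≤ -1.03709 < -0.4 is false → out
[5] lift (7,3): star map gives 6.42225; window check -0.8 ≤ 6.42225 < -0.4 is false → out
[6] lift (1,6): star map gives -0.15549; window check -0.8 ≤ -0.15549 < -0.4 is false → out
[7] lift (0,0): star map gives 0.00000; window check -0.8 ≤ 0.00000 < -0.4 is false → out
[8] lift (-2,0): star map gives -2.00000; window check -0.8 ≤ -2.00000 < -0.4 is false → out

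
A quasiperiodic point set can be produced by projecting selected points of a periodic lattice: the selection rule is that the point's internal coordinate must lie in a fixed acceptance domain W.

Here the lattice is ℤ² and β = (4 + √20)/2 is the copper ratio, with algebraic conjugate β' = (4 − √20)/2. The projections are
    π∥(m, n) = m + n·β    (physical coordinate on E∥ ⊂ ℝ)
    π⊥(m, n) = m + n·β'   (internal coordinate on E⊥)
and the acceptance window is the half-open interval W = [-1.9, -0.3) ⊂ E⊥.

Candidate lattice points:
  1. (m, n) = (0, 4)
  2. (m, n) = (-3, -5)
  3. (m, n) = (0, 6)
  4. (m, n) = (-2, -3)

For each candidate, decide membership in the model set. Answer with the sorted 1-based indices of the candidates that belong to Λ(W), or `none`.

1, 2, 3, 4

β' = (4−√20)/2 ≈ -0.236068.
#1 (0,4): internal coord 0 + (4)·β' = -0.944272; -0.944272 ∈ [-1.9, -0.3) → IN Λ
#2 (-3,-5): internal coord -3 + (-5)·β' = -1.819660; -1.819660 ∈ [-1.9, -0.3) → IN Λ
#3 (0,6): internal coord 0 + (6)·β' = -1.416408; -1.416408 ∈ [-1.9, -0.3) → IN Λ
#4 (-2,-3): internal coord -2 + (-3)·β' = -1.291796; -1.291796 ∈ [-1.9, -0.3) → IN Λ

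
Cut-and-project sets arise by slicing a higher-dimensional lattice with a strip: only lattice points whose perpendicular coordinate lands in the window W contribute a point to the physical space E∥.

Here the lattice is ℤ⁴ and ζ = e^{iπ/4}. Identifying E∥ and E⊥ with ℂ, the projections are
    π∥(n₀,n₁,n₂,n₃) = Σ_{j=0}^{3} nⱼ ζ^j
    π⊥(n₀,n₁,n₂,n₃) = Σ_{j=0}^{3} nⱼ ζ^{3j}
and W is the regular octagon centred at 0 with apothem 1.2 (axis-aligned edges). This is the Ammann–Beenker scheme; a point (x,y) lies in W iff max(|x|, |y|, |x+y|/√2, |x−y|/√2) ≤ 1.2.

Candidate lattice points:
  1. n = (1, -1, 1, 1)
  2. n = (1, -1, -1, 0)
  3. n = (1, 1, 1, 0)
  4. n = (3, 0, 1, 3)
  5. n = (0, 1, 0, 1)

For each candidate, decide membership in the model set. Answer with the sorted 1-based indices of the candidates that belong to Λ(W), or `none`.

3

Internal map: ζ^{3j} for j=0..3 gives (1,0), (−√2/2,√2/2), (0,−1), (√2/2,√2/2).
#1 (1, -1, 1, 1): internal (2.4142, -1.0000); octagon support 2.4142 vs apothem 1.2 → ∉ W
#2 (1, -1, -1, 0): internal (1.7071, 0.2929); octagon support 1.7071 vs apothem 1.2 → ∉ W
#3 (1, 1, 1, 0): internal (0.2929, -0.2929); octagon support 0.4142 vs apothem 1.2 → ∈ W
#4 (3, 0, 1, 3): internal (5.1213, 1.1213); octagon support 5.1213 vs apothem 1.2 → ∉ W
#5 (0, 1, 0, 1): internal (0.0000, 1.4142); octagon support 1.4142 vs apothem 1.2 → ∉ W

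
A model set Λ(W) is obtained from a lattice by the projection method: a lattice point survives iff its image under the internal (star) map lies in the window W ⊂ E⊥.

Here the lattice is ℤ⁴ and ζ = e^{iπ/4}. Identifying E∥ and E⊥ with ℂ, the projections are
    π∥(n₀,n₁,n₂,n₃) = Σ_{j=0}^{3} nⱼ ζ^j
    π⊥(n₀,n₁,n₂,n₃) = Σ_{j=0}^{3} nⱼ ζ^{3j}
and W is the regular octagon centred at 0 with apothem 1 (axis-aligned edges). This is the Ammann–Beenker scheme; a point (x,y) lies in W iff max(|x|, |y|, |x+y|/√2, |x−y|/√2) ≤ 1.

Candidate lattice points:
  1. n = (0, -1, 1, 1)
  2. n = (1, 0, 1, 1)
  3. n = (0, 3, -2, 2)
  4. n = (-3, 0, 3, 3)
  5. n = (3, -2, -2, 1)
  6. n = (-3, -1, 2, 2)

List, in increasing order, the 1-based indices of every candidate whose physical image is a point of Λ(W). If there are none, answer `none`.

none

π⊥(n) = n₀ + n₁ζ³ + n₂ζ⁶ + n₃ζ⁹ where ζ = e^{iπ/4}.
candidate 1: n = (0, -1, 1, 1) → π⊥ ≈ (+1.414214, -1.000000); max(|x|,|y|,|x±y|/√2) = 1.707107 > 1 ⇒ ∉ W
candidate 2: n = (1, 0, 1, 1) → π⊥ ≈ (+1.707107, -0.292893); max(|x|,|y|,|x±y|/√2) = 1.707107 > 1 ⇒ ∉ W
candidate 3: n = (0, 3, -2, 2) → π⊥ ≈ (-0.707107, +5.535534); max(|x|,|y|,|x±y|/√2) = 5.535534 > 1 ⇒ ∉ W
candidate 4: n = (-3, 0, 3, 3) → π⊥ ≈ (-0.878680, -0.878680); max(|x|,|y|,|x±y|/√2) = 1.242641 > 1 ⇒ ∉ W
candidate 5: n = (3, -2, -2, 1) → π⊥ ≈ (+5.121320, +1.292893); max(|x|,|y|,|x±y|/√2) = 5.121320 > 1 ⇒ ∉ W
candidate 6: n = (-3, -1, 2, 2) → π⊥ ≈ (-0.878680, -1.292893); max(|x|,|y|,|x±y|/√2) = 1.535534 > 1 ⇒ ∉ W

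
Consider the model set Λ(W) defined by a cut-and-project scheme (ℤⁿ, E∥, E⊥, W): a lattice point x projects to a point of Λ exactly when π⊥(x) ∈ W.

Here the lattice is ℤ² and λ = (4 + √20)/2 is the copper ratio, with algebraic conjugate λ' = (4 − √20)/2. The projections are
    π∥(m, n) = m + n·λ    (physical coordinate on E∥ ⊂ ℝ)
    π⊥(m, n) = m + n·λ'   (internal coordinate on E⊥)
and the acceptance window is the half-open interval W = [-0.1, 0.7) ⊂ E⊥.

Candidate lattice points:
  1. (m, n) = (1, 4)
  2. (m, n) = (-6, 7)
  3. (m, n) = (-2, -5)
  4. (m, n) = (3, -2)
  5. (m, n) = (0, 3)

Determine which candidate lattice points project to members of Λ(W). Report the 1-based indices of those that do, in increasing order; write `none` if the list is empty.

1

Compute λ' = (4−√20)/2 = -0.23607, so π⊥(m,n) = m -0.23607·n.
[1] lift (1,4): star map gives 0.05573; window check -0.1 ≤ 0.05573 < 0.7 is true → IN Λ
[2] lift (-6,7): star map gives -7.65248; window check -0.1 ≤ -7.65248 < 0.7 is false → out
[3] lift (-2,-5): star map gives -0.81966; window check -0.1 ≤ -0.81966 < 0.7 is false → out
[4] lift (3,-2): star map gives 3.47214; window check -0.1 ≤ 3.47214 < 0.7 is false → out
[5] lift (0,3): star map gives -0.70820; window check -0.1 ≤ -0.70820 < 0.7 is false → out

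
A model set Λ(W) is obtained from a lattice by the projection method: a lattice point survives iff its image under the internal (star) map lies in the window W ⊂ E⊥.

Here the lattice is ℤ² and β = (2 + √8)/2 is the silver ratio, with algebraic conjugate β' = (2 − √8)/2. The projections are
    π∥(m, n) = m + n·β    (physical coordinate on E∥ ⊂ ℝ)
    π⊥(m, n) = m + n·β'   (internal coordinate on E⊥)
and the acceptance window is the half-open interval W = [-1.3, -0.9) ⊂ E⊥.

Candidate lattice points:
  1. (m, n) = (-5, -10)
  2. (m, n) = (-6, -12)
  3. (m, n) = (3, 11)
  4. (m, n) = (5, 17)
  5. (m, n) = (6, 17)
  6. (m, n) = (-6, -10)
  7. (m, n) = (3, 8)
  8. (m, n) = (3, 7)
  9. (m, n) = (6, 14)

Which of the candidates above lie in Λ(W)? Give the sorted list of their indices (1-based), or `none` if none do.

2, 5

Compute β' = (2−√8)/2 = -0.4142, so π⊥(m,n) = m -0.4142·n.
#1 (-5,-10): internal coord -5 + (-10)·β' = -0.8579; -0.8579 ∉ [-1.3, -0.9) → out
#2 (-6,-12): internal coord -6 + (-12)·β' = -1.0294; -1.0294 ∈ [-1.3, -0.9) → IN Λ
#3 (3,11): internal coord 3 + (11)·β' = -1.5563; -1.5563 ∉ [-1.3, -0.9) → out
#4 (5,17): internal coord 5 + (17)·β' = -2.0416; -2.0416 ∉ [-1.3, -0.9) → out
#5 (6,17): internal coord 6 + (17)·β' = -1.0416; -1.0416 ∈ [-1.3, -0.9) → IN Λ
#6 (-6,-10): internal coord -6 + (-10)·β' = -1.8579; -1.8579 ∉ [-1.3, -0.9) → out
#7 (3,8): internal coord 3 + (8)·β' = -0.3137; -0.3137 ∉ [-1.3, -0.9) → out
#8 (3,7): internal coord 3 + (7)·β' = +0.1005; +0.1005 ∉ [-1.3, -0.9) → out
#9 (6,14): internal coord 6 + (14)·β' = +0.2010; +0.2010 ∉ [-1.3, -0.9) → out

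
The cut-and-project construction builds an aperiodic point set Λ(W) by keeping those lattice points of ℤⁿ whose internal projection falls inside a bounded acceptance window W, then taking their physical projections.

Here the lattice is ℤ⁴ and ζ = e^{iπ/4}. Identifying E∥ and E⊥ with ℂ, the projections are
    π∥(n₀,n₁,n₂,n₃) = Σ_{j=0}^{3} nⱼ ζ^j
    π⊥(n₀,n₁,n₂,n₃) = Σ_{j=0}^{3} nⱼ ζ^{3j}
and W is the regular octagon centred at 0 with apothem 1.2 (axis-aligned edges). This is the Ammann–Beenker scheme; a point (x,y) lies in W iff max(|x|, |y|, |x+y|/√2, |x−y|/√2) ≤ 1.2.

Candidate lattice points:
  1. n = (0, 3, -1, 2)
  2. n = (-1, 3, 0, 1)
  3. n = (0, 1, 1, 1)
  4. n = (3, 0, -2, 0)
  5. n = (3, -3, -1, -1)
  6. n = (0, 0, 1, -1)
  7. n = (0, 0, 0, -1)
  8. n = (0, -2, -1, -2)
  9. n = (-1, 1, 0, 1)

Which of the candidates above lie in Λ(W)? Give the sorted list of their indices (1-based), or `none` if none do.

Internal map: ζ^{3j} for j=0..3 gives (1,0), (−√2/2,√2/2), (0,−1), (√2/2,√2/2).
candidate 1: n = (0, 3, -1, 2) → π⊥ ≈ (-0.7071, +4.5355); max(|x|,|y|,|x±y|/√2) = 4.5355 > 1.2 ⇒ ∉ W
candidate 2: n = (-1, 3, 0, 1) → π⊥ ≈ (-2.4142, +2.8284); max(|x|,|y|,|x±y|/√2) = 3.7071 > 1.2 ⇒ ∉ W
candidate 3: n = (0, 1, 1, 1) → π⊥ ≈ (+0.0000, +0.4142); max(|x|,|y|,|x±y|/√2) = 0.4142 ≤ 1.2 ⇒ ∈ W
candidate 4: n = (3, 0, -2, 0) → π⊥ ≈ (+3.0000, +2.0000); max(|x|,|y|,|x±y|/√2) = 3.5355 > 1.2 ⇒ ∉ W
candidate 5: n = (3, -3, -1, -1) → π⊥ ≈ (+4.4142, -1.8284); max(|x|,|y|,|x±y|/√2) = 4.4142 > 1.2 ⇒ ∉ W
candidate 6: n = (0, 0, 1, -1) → π⊥ ≈ (-0.7071, -1.7071); max(|x|,|y|,|x±y|/√2) = 1.7071 > 1.2 ⇒ ∉ W
candidate 7: n = (0, 0, 0, -1) → π⊥ ≈ (-0.7071, -0.7071); max(|x|,|y|,|x±y|/√2) = 1.0000 ≤ 1.2 ⇒ ∈ W
candidate 8: n = (0, -2, -1, -2) → π⊥ ≈ (+0.0000, -1.8284); max(|x|,|y|,|x±y|/√2) = 1.8284 > 1.2 ⇒ ∉ W
candidate 9: n = (-1, 1, 0, 1) → π⊥ ≈ (-1.0000, +1.4142); max(|x|,|y|,|x±y|/√2) = 1.7071 > 1.2 ⇒ ∉ W

3, 7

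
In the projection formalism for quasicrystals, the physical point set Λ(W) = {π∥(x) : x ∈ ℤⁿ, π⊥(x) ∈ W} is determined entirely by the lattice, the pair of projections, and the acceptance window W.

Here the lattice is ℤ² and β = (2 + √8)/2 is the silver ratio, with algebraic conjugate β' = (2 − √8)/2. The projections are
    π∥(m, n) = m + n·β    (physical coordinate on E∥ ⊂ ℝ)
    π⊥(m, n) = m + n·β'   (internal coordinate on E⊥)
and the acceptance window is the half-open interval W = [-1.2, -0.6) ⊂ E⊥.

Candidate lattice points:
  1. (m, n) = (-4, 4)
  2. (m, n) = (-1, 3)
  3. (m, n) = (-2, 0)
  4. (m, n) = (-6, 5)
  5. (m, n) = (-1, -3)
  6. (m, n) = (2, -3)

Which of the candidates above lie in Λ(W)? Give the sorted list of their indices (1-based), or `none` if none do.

none

Compute β' = (2−√8)/2 = -0.41421, so π⊥(m,n) = m -0.41421·n.
candidate 1: (m,n)=(-4,4) → π∥ = -4+4·β ≈ 5.65685, π⊥ = -4+4·β' ≈ -5.65685 ∉ [-1.2, -0.6) ⇒ out
candidate 2: (m,n)=(-1,3) → π∥ = -1+3·β ≈ 6.24264, π⊥ = -1+3·β' ≈ -2.24264 ∉ [-1.2, -0.6) ⇒ out
candidate 3: (m,n)=(-2,0) → π∥ = -2+0·β ≈ -2.00000, π⊥ = -2+0·β' ≈ -2.00000 ∉ [-1.2, -0.6) ⇒ out
candidate 4: (m,n)=(-6,5) → π∥ = -6+5·β ≈ 6.07107, π⊥ = -6+5·β' ≈ -8.07107 ∉ [-1.2, -0.6) ⇒ out
candidate 5: (m,n)=(-1,-3) → π∥ = -1-3·β ≈ -8.24264, π⊥ = -1-3·β' ≈ 0.24264 ∉ [-1.2, -0.6) ⇒ out
candidate 6: (m,n)=(2,-3) → π∥ = 2-3·β ≈ -5.24264, π⊥ = 2-3·β' ≈ 3.24264 ∉ [-1.2, -0.6) ⇒ out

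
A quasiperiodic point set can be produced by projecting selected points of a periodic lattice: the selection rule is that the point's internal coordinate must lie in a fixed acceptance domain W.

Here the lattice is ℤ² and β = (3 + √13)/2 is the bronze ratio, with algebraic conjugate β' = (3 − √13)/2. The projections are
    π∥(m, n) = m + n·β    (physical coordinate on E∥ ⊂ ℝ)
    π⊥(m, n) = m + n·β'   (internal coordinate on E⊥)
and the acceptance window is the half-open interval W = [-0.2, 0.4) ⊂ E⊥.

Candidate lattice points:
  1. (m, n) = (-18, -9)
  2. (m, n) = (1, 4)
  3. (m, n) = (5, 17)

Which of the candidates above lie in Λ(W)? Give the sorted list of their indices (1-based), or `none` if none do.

3

Compute β' = (3−√13)/2 = -0.3028, so π⊥(m,n) = m -0.3028·n.
#1 (-18,-9): internal coord -18 + (-9)·β' = -15.2750; -15.2750 ∉ [-0.2, 0.4) → out
#2 (1,4): internal coord 1 + (4)·β' = -0.2111; -0.2111 ∉ [-0.2, 0.4) → out
#3 (5,17): internal coord 5 + (17)·β' = -0.1472; -0.1472 ∈ [-0.2, 0.4) → IN Λ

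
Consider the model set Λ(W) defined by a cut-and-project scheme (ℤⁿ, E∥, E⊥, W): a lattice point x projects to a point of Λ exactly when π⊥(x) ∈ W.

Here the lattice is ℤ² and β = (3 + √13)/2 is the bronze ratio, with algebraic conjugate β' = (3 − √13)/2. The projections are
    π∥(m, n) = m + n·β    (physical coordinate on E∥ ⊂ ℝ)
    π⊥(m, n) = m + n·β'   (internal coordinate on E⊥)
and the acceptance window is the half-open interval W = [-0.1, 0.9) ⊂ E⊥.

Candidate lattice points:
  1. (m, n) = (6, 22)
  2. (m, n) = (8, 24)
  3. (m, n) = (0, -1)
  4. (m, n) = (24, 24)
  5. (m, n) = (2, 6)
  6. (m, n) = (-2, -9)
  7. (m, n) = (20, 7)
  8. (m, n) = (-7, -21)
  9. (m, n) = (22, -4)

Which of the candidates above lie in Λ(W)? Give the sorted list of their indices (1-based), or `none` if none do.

2, 3, 5, 6

Numerically β ≈ 3.3028 and β' = −1/β ≈ -0.3028.
[1] lift (6,22): star map gives -0.6611; window check -0.1 ≤ -0.6611 < 0.9 is false → out
[2] lift (8,24): star map gives 0.7334; window check -0.1 ≤ 0.7334 < 0.9 is true → IN Λ
[3] lift (0,-1): star map gives 0.3028; window check -0.1 ≤ 0.3028 < 0.9 is true → IN Λ
[4] lift (24,24): star map gives 16.7334; window check -0.1 ≤ 16.7334 < 0.9 is false → out
[5] lift (2,6): star map gives 0.1833; window check -0.1 ≤ 0.1833 < 0.9 is true → IN Λ
[6] lift (-2,-9): star map gives 0.7250; window check -0.1 ≤ 0.7250 < 0.9 is true → IN Λ
[7] lift (20,7): star map gives 17.8806; window check -0.1 ≤ 17.8806 < 0.9 is false → out
[8] lift (-7,-21): star map gives -0.6417; window check -0.1 ≤ -0.6417 < 0.9 is false → out
[9] lift (22,-4): star map gives 23.2111; window check -0.1 ≤ 23.2111 < 0.9 is false → out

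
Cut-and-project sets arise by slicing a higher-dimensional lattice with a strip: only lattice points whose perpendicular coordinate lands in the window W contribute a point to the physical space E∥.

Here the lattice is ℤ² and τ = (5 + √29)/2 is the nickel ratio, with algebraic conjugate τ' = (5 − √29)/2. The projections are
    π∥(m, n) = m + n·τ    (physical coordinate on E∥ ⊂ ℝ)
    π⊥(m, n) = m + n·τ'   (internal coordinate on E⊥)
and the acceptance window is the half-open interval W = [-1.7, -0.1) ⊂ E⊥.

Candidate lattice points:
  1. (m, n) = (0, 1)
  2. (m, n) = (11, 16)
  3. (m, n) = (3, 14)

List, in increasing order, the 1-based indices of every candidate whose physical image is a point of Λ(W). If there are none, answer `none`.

1

Compute τ' = (5−√29)/2 = -0.192582, so π⊥(m,n) = m -0.192582·n.
[1] lift (0,1): star map gives -0.192582; window check -1.7 ≤ -0.192582 < -0.1 is true → IN Λ
[2] lift (11,16): star map gives 7.918682; window check -1.7 ≤ 7.918682 < -0.1 is false → out
[3] lift (3,14): star map gives 0.303846; window check -1.7 ≤ 0.303846 < -0.1 is false → out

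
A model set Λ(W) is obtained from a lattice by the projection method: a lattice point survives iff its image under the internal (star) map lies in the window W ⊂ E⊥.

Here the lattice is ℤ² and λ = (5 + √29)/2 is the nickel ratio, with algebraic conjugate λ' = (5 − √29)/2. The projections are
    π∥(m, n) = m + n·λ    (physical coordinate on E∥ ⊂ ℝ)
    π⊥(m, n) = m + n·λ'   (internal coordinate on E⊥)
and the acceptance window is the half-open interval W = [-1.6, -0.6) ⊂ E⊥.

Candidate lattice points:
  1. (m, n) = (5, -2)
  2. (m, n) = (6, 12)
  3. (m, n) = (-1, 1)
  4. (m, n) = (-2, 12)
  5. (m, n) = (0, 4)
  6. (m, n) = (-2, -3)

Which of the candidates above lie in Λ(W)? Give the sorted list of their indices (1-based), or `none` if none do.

3, 5, 6

Compute λ' = (5−√29)/2 = -0.192582, so π⊥(m,n) = m -0.192582·n.
candidate 1: (m,n)=(5,-2) → π∥ = 5-2·λ ≈ -5.385165, π⊥ = 5-2·λ' ≈ 5.385165 ∉ [-1.6, -0.6) ⇒ out
candidate 2: (m,n)=(6,12) → π∥ = 6+12·λ ≈ 68.310989, π⊥ = 6+12·λ' ≈ 3.689011 ∉ [-1.6, -0.6) ⇒ out
candidate 3: (m,n)=(-1,1) → π∥ = -1+1·λ ≈ 4.192582, π⊥ = -1+1·λ' ≈ -1.192582 ∈ [-1.6, -0.6) ⇒ IN Λ
candidate 4: (m,n)=(-2,12) → π∥ = -2+12·λ ≈ 60.310989, π⊥ = -2+12·λ' ≈ -4.310989 ∉ [-1.6, -0.6) ⇒ out
candidate 5: (m,n)=(0,4) → π∥ = 0+4·λ ≈ 20.770330, π⊥ = 0+4·λ' ≈ -0.770330 ∈ [-1.6, -0.6) ⇒ IN Λ
candidate 6: (m,n)=(-2,-3) → π∥ = -2-3·λ ≈ -17.577747, π⊥ = -2-3·λ' ≈ -1.422253 ∈ [-1.6, -0.6) ⇒ IN Λ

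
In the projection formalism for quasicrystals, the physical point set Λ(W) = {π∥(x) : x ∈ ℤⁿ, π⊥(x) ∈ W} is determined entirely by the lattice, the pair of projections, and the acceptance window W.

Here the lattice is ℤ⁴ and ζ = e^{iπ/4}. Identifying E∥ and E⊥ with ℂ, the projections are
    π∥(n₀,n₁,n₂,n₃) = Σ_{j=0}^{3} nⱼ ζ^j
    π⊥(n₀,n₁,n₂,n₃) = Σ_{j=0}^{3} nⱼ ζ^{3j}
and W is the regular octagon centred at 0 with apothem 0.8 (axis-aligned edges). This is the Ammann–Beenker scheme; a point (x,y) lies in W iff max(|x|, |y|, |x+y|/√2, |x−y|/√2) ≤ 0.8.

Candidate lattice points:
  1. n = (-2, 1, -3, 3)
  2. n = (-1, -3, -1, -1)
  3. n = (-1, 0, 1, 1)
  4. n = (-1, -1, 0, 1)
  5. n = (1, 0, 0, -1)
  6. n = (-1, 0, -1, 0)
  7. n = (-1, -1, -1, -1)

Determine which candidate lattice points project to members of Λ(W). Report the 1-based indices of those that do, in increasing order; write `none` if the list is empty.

3, 4, 5

With ζ = e^{iπ/4} the internal vectors are ζ^0,ζ^3,ζ^6,ζ^9.
#1 (-2, 1, -3, 3): internal (-0.5858, 5.8284); octagon support 5.8284 vs apothem 0.8 → ∉ W
#2 (-1, -3, -1, -1): internal (0.4142, -1.8284); octagon support 1.8284 vs apothem 0.8 → ∉ W
#3 (-1, 0, 1, 1): internal (-0.2929, -0.2929); octagon support 0.4142 vs apothem 0.8 → ∈ W
#4 (-1, -1, 0, 1): internal (0.4142, 0.0000); octagon support 0.4142 vs apothem 0.8 → ∈ W
#5 (1, 0, 0, -1): internal (0.2929, -0.7071); octagon support 0.7071 vs apothem 0.8 → ∈ W
#6 (-1, 0, -1, 0): internal (-1.0000, 1.0000); octagon support 1.4142 vs apothem 0.8 → ∉ W
#7 (-1, -1, -1, -1): internal (-1.0000, -0.4142); octagon support 1.0000 vs apothem 0.8 → ∉ W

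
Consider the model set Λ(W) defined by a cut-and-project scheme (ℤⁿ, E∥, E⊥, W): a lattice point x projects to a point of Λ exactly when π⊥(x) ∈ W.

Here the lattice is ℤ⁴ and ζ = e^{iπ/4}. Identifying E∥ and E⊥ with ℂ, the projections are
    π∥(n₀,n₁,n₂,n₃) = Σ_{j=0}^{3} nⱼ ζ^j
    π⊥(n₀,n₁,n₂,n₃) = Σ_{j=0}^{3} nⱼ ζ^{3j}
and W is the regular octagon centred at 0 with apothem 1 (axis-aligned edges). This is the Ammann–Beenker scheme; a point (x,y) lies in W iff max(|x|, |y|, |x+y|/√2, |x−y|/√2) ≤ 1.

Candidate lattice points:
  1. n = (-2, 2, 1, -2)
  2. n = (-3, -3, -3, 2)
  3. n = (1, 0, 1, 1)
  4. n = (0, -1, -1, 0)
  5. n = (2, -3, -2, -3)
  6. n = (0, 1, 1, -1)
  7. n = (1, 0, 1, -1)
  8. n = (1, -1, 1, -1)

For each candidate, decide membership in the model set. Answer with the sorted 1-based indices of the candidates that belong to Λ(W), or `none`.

π⊥(n) = n₀ + n₁ζ³ + n₂ζ⁶ + n₃ζ⁹ where ζ = e^{iπ/4}.
candidate 1: n = (-2, 2, 1, -2) → π⊥ ≈ (-4.8284, -1.0000); max(|x|,|y|,|x±y|/√2) = 4.8284 > 1 ⇒ ∉ W
candidate 2: n = (-3, -3, -3, 2) → π⊥ ≈ (+0.5355, +2.2929); max(|x|,|y|,|x±y|/√2) = 2.2929 > 1 ⇒ ∉ W
candidate 3: n = (1, 0, 1, 1) → π⊥ ≈ (+1.7071, -0.2929); max(|x|,|y|,|x±y|/√2) = 1.7071 > 1 ⇒ ∉ W
candidate 4: n = (0, -1, -1, 0) → π⊥ ≈ (+0.7071, +0.2929); max(|x|,|y|,|x±y|/√2) = 0.7071 ≤ 1 ⇒ ∈ W
candidate 5: n = (2, -3, -2, -3) → π⊥ ≈ (+2.0000, -2.2426); max(|x|,|y|,|x±y|/√2) = 3.0000 > 1 ⇒ ∉ W
candidate 6: n = (0, 1, 1, -1) → π⊥ ≈ (-1.4142, -1.0000); max(|x|,|y|,|x±y|/√2) = 1.7071 > 1 ⇒ ∉ W
candidate 7: n = (1, 0, 1, -1) → π⊥ ≈ (+0.2929, -1.7071); max(|x|,|y|,|x±y|/√2) = 1.7071 > 1 ⇒ ∉ W
candidate 8: n = (1, -1, 1, -1) → π⊥ ≈ (+1.0000, -2.4142); max(|x|,|y|,|x±y|/√2) = 2.4142 > 1 ⇒ ∉ W

4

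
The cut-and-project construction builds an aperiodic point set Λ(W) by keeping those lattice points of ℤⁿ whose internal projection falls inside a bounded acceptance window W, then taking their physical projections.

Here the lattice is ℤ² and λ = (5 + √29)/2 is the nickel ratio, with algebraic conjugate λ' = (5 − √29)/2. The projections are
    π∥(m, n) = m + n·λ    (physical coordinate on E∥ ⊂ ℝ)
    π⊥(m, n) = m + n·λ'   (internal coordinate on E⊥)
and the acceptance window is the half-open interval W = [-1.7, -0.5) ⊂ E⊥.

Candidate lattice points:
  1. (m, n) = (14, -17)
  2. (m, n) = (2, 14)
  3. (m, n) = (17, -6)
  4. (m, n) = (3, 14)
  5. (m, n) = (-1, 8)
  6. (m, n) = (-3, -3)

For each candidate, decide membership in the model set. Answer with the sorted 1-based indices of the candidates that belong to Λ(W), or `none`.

2

Compute λ' = (5−√29)/2 = -0.192582, so π⊥(m,n) = m -0.192582·n.
[1] lift (14,-17): star map gives 17.273901; window check -1.7 ≤ 17.273901 < -0.5 is false → out
[2] lift (2,14): star map gives -0.696154; window check -1.7 ≤ -0.696154 < -0.5 is true → IN Λ
[3] lift (17,-6): star map gives 18.155494; window check -1.7 ≤ 18.155494 < -0.5 is false → out
[4] lift (3,14): star map gives 0.303846; window check -1.7 ≤ 0.303846 < -0.5 is false → out
[5] lift (-1,8): star map gives -2.540659; window check -1.7 ≤ -2.540659 < -0.5 is false → out
[6] lift (-3,-3): star map gives -2.422253; window check -1.7 ≤ -2.422253 < -0.5 is false → out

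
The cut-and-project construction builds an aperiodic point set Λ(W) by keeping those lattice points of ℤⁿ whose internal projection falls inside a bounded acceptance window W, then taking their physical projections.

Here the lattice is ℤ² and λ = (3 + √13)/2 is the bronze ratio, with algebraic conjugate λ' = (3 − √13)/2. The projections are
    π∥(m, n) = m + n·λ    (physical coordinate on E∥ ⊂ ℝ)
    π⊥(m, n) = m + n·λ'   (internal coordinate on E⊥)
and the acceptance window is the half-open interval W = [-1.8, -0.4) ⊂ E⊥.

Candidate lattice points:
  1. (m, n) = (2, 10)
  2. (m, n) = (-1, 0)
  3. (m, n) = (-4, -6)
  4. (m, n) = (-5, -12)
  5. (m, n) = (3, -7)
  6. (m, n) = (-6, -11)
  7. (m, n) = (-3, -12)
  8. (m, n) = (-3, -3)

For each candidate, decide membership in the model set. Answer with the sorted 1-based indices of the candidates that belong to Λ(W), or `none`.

λ' = (3−√13)/2 ≈ -0.3028.
[1] lift (2,10): star map gives -1.0278; window check -1.8 ≤ -1.0278 < -0.4 is true → IN Λ
[2] lift (-1,0): star map gives -1.0000; window check -1.8 ≤ -1.0000 < -0.4 is true → IN Λ
[3] lift (-4,-6): star map gives -2.1833; window check -1.8 ≤ -2.1833 < -0.4 is false → out
[4] lift (-5,-12): star map gives -1.3667; window check -1.8 ≤ -1.3667 < -0.4 is true → IN Λ
[5] lift (3,-7): star map gives 5.1194; window check -1.8 ≤ 5.1194 < -0.4 is false → out
[6] lift (-6,-11): star map gives -2.6695; window check -1.8 ≤ -2.6695 < -0.4 is false → out
[7] lift (-3,-12): star map gives 0.6333; window check -1.8 ≤ 0.6333 < -0.4 is false → out
[8] lift (-3,-3): star map gives -2.0917; window check -1.8 ≤ -2.0917 < -0.4 is false → out

1, 2, 4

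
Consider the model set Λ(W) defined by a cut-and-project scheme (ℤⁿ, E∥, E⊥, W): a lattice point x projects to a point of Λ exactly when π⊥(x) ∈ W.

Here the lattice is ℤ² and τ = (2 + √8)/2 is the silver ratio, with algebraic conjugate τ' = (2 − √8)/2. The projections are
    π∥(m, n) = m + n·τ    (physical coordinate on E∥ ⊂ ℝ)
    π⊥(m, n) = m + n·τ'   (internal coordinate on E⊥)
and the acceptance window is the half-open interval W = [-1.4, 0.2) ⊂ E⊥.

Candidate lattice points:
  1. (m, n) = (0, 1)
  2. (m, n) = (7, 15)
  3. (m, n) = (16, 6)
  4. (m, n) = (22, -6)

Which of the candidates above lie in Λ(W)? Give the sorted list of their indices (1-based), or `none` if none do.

τ' = (2−√8)/2 ≈ -0.41421.
#1 (0,1): internal coord 0 + (1)·τ' = -0.41421; -0.41421 ∈ [-1.4, 0.2) → IN Λ
#2 (7,15): internal coord 7 + (15)·τ' = +0.78680; +0.78680 ∉ [-1.4, 0.2) → out
#3 (16,6): internal coord 16 + (6)·τ' = +13.51472; +13.51472 ∉ [-1.4, 0.2) → out
#4 (22,-6): internal coord 22 + (-6)·τ' = +24.48528; +24.48528 ∉ [-1.4, 0.2) → out

1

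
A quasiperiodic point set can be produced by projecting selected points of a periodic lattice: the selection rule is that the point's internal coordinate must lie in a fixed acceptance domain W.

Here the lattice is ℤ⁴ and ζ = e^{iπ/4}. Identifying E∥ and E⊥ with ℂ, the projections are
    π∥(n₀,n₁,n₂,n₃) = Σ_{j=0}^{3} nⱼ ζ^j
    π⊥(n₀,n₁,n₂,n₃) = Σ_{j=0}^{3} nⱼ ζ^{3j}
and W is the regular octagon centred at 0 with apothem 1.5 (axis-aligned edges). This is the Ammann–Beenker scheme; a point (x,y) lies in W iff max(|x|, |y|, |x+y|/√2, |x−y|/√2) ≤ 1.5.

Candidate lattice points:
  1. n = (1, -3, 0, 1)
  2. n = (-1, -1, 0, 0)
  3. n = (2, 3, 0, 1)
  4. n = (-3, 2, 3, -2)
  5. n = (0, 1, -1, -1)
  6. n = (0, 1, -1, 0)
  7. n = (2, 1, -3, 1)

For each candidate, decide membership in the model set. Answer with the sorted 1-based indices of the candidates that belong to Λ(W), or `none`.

2

π⊥(n) = n₀ + n₁ζ³ + n₂ζ⁶ + n₃ζ⁹ where ζ = e^{iπ/4}.
candidate 1: n = (1, -3, 0, 1) → π⊥ ≈ (+3.82843, -1.41421); max(|x|,|y|,|x±y|/√2) = 3.82843 > 1.5 ⇒ ∉ W
candidate 2: n = (-1, -1, 0, 0) → π⊥ ≈ (-0.29289, -0.70711); max(|x|,|y|,|x±y|/√2) = 0.70711 ≤ 1.5 ⇒ ∈ W
candidate 3: n = (2, 3, 0, 1) → π⊥ ≈ (+0.58579, +2.82843); max(|x|,|y|,|x±y|/√2) = 2.82843 > 1.5 ⇒ ∉ W
candidate 4: n = (-3, 2, 3, -2) → π⊥ ≈ (-5.82843, -3.00000); max(|x|,|y|,|x±y|/√2) = 6.24264 > 1.5 ⇒ ∉ W
candidate 5: n = (0, 1, -1, -1) → π⊥ ≈ (-1.41421, +1.00000); max(|x|,|y|,|x±y|/√2) = 1.70711 > 1.5 ⇒ ∉ W
candidate 6: n = (0, 1, -1, 0) → π⊥ ≈ (-0.70711, +1.70711); max(|x|,|y|,|x±y|/√2) = 1.70711 > 1.5 ⇒ ∉ W
candidate 7: n = (2, 1, -3, 1) → π⊥ ≈ (+2.00000, +4.41421); max(|x|,|y|,|x±y|/√2) = 4.53553 > 1.5 ⇒ ∉ W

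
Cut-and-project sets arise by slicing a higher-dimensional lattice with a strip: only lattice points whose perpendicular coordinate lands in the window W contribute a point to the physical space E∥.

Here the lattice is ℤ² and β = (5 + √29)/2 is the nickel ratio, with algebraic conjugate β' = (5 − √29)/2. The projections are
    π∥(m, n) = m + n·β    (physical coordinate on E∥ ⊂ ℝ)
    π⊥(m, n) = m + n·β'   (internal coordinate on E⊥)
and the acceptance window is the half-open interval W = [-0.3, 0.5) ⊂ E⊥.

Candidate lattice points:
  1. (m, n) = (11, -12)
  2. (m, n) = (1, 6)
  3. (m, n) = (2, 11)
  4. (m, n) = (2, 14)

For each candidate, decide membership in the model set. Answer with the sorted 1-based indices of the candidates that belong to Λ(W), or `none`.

2, 3

Numerically β ≈ 5.19258 and β' = −1/β ≈ -0.19258.
[1] lift (11,-12): star map gives 13.31099; window check -0.3 ≤ 13.31099 < 0.5 is false → out
[2] lift (1,6): star map gives -0.15549; window check -0.3 ≤ -0.15549 < 0.5 is true → IN Λ
[3] lift (2,11): star map gives -0.11841; window check -0.3 ≤ -0.11841 < 0.5 is true → IN Λ
[4] lift (2,14): star map gives -0.69615; window check -0.3 ≤ -0.69615 < 0.5 is false → out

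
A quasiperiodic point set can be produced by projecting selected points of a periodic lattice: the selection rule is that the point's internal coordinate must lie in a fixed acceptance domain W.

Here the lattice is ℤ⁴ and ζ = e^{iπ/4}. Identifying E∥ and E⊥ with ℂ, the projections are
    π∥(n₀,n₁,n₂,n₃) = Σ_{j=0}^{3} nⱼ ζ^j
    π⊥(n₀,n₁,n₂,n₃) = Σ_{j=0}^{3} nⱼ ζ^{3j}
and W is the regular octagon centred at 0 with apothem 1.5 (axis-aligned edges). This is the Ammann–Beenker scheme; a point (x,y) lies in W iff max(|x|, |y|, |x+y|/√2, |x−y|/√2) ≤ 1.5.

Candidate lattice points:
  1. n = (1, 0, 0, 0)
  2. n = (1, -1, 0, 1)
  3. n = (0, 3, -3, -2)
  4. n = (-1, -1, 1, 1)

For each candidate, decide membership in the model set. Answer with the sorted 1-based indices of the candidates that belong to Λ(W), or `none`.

1, 4

π⊥(n) = n₀ + n₁ζ³ + n₂ζ⁶ + n₃ζ⁹ where ζ = e^{iπ/4}.
#1 (1, 0, 0, 0): internal (1.000000, 0.000000); octagon support 1.000000 vs apothem 1.5 → ∈ W
#2 (1, -1, 0, 1): internal (2.414214, 0.000000); octagon support 2.414214 vs apothem 1.5 → ∉ W
#3 (0, 3, -3, -2): internal (-3.535534, 3.707107); octagon support 5.121320 vs apothem 1.5 → ∉ W
#4 (-1, -1, 1, 1): internal (0.414214, -1.000000); octagon support 1.000000 vs apothem 1.5 → ∈ W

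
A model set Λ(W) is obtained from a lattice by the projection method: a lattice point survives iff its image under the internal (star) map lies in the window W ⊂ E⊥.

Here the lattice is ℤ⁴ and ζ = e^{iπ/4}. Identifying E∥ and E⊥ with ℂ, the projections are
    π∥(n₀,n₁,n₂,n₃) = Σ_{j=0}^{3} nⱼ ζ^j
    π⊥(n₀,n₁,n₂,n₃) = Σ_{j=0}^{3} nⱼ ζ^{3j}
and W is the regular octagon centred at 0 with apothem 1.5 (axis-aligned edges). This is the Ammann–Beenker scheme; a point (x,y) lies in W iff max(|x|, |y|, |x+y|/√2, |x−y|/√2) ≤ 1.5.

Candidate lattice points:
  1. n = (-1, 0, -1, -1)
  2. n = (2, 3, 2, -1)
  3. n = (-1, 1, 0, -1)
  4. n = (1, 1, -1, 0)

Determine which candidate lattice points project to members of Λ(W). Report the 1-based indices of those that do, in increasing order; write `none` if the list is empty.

2

Internal map: ζ^{3j} for j=0..3 gives (1,0), (−√2/2,√2/2), (0,−1), (√2/2,√2/2).
#1 (-1, 0, -1, -1): internal (-1.70711, 0.29289); octagon support 1.70711 vs apothem 1.5 → ∉ W
#2 (2, 3, 2, -1): internal (-0.82843, -0.58579); octagon support 1.00000 vs apothem 1.5 → ∈ W
#3 (-1, 1, 0, -1): internal (-2.41421, 0.00000); octagon support 2.41421 vs apothem 1.5 → ∉ W
#4 (1, 1, -1, 0): internal (0.29289, 1.70711); octagon support 1.70711 vs apothem 1.5 → ∉ W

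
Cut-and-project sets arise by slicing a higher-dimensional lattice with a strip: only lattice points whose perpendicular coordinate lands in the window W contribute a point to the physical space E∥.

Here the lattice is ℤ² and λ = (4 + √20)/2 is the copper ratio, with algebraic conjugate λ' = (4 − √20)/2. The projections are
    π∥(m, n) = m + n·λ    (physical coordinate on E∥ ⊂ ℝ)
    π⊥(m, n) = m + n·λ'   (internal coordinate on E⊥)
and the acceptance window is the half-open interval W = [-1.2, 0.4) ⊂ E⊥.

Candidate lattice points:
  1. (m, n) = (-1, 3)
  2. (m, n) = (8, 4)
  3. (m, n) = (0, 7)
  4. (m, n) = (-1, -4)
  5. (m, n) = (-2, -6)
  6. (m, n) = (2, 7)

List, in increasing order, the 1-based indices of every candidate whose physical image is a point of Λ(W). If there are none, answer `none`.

4, 5, 6

λ' = (4−√20)/2 ≈ -0.2361.
candidate 1: (m,n)=(-1,3) → π∥ = -1+3·λ ≈ 11.7082, π⊥ = -1+3·λ' ≈ -1.7082 ∉ [-1.2, 0.4) ⇒ out
candidate 2: (m,n)=(8,4) → π∥ = 8+4·λ ≈ 24.9443, π⊥ = 8+4·λ' ≈ 7.0557 ∉ [-1.2, 0.4) ⇒ out
candidate 3: (m,n)=(0,7) → π∥ = 0+7·λ ≈ 29.6525, π⊥ = 0+7·λ' ≈ -1.6525 ∉ [-1.2, 0.4) ⇒ out
candidate 4: (m,n)=(-1,-4) → π∥ = -1-4·λ ≈ -17.9443, π⊥ = -1-4·λ' ≈ -0.0557 ∈ [-1.2, 0.4) ⇒ IN Λ
candidate 5: (m,n)=(-2,-6) → π∥ = -2-6·λ ≈ -27.4164, π⊥ = -2-6·λ' ≈ -0.5836 ∈ [-1.2, 0.4) ⇒ IN Λ
candidate 6: (m,n)=(2,7) → π∥ = 2+7·λ ≈ 31.6525, π⊥ = 2+7·λ' ≈ 0.3475 ∈ [-1.2, 0.4) ⇒ IN Λ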